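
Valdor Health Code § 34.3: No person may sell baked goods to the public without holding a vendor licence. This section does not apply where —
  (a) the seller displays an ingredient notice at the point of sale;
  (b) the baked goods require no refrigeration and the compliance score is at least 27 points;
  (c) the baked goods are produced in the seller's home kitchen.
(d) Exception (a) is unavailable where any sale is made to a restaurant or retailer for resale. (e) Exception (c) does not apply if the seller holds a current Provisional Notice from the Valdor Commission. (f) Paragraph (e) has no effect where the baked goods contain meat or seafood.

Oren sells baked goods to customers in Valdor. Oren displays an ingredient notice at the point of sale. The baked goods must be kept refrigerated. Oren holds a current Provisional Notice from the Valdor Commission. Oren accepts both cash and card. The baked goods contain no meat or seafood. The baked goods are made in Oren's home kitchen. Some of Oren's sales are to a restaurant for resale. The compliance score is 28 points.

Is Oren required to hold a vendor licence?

Yes — Oren must hold a vendor licence.

All of (a)'s requirements are met (an ingredient notice is displayed). However, paragraph (d) must be considered: (d) operates against (a): some sales are to a restaurant for resale. (a) is therefore removed.
Exception (b) requires that the baked goods require no refrigeration; but the baked goods require refrigeration, so (b) is unavailable.
All of (c)'s requirements are met (the baked goods are home-kitchen produced). But applying paragraphs (e)–(f): (e) operates against (c): a current Provisional Notice is held. (f), which would lift (e), is not triggered — the baked goods contain no meat or seafood. So (c) is unavailable.
Every exception is unavailable, so the rule governs.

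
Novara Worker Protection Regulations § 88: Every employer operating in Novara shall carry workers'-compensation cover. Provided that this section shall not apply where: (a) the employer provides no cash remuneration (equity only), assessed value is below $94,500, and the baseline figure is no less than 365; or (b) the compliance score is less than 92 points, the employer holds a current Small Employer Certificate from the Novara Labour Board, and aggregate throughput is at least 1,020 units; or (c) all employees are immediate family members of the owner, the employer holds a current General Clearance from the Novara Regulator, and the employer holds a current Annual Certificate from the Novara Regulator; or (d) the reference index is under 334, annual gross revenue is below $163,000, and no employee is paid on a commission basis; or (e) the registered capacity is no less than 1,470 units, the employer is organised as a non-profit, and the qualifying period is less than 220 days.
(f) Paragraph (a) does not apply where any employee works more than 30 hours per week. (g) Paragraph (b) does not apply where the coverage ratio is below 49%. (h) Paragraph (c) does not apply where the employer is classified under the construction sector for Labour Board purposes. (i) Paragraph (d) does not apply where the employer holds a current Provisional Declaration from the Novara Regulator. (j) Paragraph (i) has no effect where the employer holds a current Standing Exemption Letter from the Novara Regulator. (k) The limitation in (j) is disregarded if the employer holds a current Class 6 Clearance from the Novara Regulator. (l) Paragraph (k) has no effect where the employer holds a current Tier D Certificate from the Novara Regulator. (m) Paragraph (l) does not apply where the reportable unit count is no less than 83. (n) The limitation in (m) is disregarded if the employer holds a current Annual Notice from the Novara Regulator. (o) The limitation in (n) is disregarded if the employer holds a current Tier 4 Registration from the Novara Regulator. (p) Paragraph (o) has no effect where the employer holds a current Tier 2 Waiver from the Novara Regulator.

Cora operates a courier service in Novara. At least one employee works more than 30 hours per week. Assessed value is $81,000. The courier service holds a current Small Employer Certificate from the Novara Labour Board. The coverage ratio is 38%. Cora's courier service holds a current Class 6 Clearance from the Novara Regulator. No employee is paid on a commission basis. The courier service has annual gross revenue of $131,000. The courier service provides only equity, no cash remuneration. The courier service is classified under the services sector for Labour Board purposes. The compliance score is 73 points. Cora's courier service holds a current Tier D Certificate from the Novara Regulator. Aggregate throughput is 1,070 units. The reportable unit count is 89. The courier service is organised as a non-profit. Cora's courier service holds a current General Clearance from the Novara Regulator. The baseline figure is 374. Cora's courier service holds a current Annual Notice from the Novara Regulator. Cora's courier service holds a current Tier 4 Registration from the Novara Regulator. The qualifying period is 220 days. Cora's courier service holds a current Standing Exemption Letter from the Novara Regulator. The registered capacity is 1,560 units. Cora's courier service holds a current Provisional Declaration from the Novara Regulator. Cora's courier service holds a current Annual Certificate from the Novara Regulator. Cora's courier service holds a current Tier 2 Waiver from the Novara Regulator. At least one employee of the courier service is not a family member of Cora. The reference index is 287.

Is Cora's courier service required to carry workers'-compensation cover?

No — exception (d) applies; Cora's courier service is not required to carry workers'-compensation cover.

Exception (a): remuneration is equity-only; assessed value is $81,000, below the $94,500 limit; the baseline figure is 374, meeting the 365 threshold — every condition holds. But: (f) operates — at least one employee exceeds 30 hours/week. (a) is therefore removed.
Exception (b): the compliance score is 73 points, less than the 92 points limit; a current Small Employer Certificate is held; aggregate throughput is 1,070 units, meeting the 1,020 units threshold — every condition holds. Turning to paragraph (g): (g) operates against (b): the coverage ratio is 38%, below the 49% limit. (b) is therefore removed.
Exception (c) does not apply: at least one employee is not a family member.
Exception (d): the reference index is 287, under the 334 limit; annual gross revenue is $131,000, below the $163,000 limit; no employee is paid on commission — every condition holds. As to paragraphs (i)–(p): (i) is engaged (a current Provisional Declaration is held), but is set aside by (j): (j) operates against (i): a current Standing Exemption Letter is held. (k) applies (a current Class 6 Clearance is held), but is overridden by (l): (l) operates against (k): a current Tier D Certificate is held. (m) applies (the reportable unit count is 89, meeting the 83 threshold), but is itself disapplied by (n): (n) operates against (m): a current Annual Notice is held. (o) would limit (n) — a current Tier 4 Registration is held — but (p) sets (o) aside: (p) operates against (o): a current Tier 2 Waiver is held. So (d) applies.
Exception (e) requires that the qualifying period is less than 220 days; but the qualifying period is 220 days, not less than 220 days, so (e) is unavailable.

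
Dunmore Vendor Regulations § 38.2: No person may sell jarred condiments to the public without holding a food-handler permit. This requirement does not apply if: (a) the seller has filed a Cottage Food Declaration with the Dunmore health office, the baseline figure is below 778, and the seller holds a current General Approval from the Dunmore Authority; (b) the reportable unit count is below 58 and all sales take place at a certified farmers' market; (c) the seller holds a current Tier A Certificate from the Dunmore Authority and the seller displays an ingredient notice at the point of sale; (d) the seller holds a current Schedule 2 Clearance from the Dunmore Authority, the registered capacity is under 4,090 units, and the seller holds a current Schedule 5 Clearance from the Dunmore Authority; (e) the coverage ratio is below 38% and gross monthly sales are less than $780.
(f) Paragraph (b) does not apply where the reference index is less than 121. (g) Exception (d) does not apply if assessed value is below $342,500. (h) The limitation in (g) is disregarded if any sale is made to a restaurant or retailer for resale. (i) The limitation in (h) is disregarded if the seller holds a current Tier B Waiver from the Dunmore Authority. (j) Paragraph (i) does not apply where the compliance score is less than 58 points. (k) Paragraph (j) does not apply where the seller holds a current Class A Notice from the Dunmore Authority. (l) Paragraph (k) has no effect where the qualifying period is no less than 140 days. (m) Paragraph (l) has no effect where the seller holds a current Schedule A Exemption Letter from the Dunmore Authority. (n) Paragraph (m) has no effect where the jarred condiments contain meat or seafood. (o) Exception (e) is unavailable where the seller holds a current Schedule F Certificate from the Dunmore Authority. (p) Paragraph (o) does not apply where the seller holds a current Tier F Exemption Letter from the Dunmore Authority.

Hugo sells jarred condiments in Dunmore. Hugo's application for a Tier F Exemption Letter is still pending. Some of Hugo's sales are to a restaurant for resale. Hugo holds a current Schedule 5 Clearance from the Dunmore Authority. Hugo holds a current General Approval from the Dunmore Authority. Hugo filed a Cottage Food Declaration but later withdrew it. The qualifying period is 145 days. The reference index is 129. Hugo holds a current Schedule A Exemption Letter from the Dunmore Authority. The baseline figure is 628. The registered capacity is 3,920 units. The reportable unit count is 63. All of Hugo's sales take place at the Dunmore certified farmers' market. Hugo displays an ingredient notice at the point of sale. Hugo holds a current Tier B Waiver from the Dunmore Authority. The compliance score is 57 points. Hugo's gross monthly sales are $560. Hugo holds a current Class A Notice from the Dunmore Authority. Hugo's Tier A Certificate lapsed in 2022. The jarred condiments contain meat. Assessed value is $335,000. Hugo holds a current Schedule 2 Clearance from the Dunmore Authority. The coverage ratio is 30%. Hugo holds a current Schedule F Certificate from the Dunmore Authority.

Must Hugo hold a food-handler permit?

No — exception (d) applies; Hugo is not required to hold a food-handler permit.

Exception (a) does not apply: the Cottage Food Declaration was withdrawn.
Exception (b) does not apply: the reportable unit count is 63, not below 58.
Exception (c) requires that the seller holds a current Tier A Certificate from the Dunmore Authority; but no current Tier A Certificate is held, so (c) is unavailable.
Exception (d) is satisfied on its face — a current Schedule 2 Clearance is held; the registered capacity is 3,920 units, under the 4,090 units limit; a current Schedule 5 Clearance is held. Considering the limiting provisions: (g) would limit (d) — assessed value is $335,000, below the $342,500 limit — but (h) sets (g) aside: (h) operates against (g): some sales are to a restaurant for resale. (i) would limit (h) — a current Tier B Waiver is held — but (j) sets (i) aside: (j) operates against (i): the compliance score is 57 points, less than the 58 points limit. (k) would limit (j) — a current Class A Notice is held — but (l) sets (k) aside: (l) operates against (k): the qualifying period is 145 days, meeting the 140 days threshold. (m) is triggered (a current Schedule A Exemption Letter is held), but yields to (n): (n) operates against (m): the jarred condiments contain meat. Exception (d) stands.
All of (e)'s requirements are met (the coverage ratio is 30%, below the 38% limit; gross monthly sales are $560, less than the $780 limit). However, paragraphs (o)–(p) must be considered: (o) operates — a current Schedule F Certificate is held. (p), which would lift (o), is inapplicable — the Tier F Exemption Letter is not current. So (e) is unavailable.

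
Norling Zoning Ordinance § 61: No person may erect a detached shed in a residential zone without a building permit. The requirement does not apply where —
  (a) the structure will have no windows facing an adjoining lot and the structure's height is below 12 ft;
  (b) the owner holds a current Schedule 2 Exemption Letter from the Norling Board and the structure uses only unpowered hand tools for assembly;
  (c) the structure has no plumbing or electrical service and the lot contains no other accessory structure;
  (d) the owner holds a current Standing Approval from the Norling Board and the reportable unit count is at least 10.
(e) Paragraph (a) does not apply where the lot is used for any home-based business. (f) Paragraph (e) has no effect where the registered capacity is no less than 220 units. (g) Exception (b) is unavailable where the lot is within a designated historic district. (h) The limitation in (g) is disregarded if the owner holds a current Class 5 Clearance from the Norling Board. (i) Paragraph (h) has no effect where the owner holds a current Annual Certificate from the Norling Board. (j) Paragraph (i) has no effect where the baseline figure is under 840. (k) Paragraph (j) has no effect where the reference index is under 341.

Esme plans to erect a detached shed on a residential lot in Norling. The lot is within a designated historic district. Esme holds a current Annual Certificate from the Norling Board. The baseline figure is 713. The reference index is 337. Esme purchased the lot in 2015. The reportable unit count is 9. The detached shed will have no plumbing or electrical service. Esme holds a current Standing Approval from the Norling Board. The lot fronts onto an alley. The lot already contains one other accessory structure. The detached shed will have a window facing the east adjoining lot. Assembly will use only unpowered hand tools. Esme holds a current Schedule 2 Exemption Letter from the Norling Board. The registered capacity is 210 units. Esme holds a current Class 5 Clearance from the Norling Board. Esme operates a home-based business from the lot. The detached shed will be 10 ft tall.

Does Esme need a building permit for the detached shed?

Exception (a) does not apply: a window faces an adjoining lot.
Exception (b)'s conditions are all satisfied: a current Schedule 2 Exemption Letter is held; assembly uses only hand tools. Turning to paragraphs (g)–(k): (g) is engaged — the lot is in a historic district. (h) would limit (g) — a current Class 5 Clearance is held — but (i) sets (h) aside: (i) operates against (h): a current Annual Certificate is held. (j) would limit (i) — the baseline figure is 713, under the 840 limit — but (k) sets (j) aside: (k) is engaged — the reference index is 337, under the 341 limit. (b) is therefore removed.
Exception (c) does not apply: the lot already has another accessory structure.
Exception (d) requires that the reportable unit count is at least 10; but the reportable unit count is 9, short of 10, so (d) is unavailable.
None of the exceptions is available; § 61 applies in full.

Yes — Esme must obtain a building permit.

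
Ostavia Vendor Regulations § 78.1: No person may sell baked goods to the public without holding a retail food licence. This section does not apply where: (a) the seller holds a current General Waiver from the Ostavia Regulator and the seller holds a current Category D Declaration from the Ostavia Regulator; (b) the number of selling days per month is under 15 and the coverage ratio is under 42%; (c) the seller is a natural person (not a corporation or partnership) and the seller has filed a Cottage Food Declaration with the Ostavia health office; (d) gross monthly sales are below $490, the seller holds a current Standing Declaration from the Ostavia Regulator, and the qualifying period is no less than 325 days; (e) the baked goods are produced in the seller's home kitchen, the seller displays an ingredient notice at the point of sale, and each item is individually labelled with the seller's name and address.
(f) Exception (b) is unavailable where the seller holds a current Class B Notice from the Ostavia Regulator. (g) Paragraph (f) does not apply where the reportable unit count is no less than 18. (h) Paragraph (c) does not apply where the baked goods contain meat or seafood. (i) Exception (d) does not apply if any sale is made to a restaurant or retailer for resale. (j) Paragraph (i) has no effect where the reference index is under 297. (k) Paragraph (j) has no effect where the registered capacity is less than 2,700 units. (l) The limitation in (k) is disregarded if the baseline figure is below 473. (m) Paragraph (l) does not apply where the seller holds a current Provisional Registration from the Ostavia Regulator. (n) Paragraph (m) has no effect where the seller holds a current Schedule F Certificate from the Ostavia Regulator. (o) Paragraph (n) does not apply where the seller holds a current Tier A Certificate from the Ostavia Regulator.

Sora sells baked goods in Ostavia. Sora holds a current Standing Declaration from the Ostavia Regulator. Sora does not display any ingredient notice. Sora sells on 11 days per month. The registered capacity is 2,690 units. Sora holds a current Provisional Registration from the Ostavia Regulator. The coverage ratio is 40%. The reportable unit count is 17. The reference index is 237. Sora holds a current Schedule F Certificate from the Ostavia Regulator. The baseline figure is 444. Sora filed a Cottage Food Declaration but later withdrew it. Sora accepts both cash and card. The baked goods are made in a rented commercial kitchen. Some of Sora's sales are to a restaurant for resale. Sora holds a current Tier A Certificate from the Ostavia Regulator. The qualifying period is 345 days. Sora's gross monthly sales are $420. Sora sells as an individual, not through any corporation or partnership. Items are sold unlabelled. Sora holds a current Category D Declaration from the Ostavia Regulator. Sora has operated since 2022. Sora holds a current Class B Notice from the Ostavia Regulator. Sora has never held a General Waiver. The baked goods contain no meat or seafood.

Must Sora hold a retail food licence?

Exception (a) requires that the seller holds a current General Waiver from the Ostavia Regulator; but the General Waiver is not current, so (a) is unavailable.
Exception (b) is satisfied on its face — the number of selling days per month is 11, under the 15 limit; the coverage ratio is 40%, under the 42% limit. But applying paragraphs (f)–(g): (f) operates against (b): a current Class B Notice is held. (g), which would lift (f), is not engaged — the reportable unit count is 17, short of 18. (b) is therefore removed.
Exception (c) requires that the seller has filed a Cottage Food Declaration with the Ostavia health office; but the Cottage Food Declaration was withdrawn, so (c) is unavailable.
Exception (d): gross monthly sales are $420, below the $490 limit; a current Standing Declaration is held; the qualifying period is 345 days, meeting the 325 days threshold — every condition holds. But applying paragraphs (i)–(o): (i) operates against (d): some sales are to a restaurant for resale. (j) is engaged (the reference index is 237, under the 297 limit), but is displaced by (k): (k) operates against (j): the registered capacity is 2,690 units, less than the 2,700 units limit. (l) operates (the baseline figure is 444, below the 473 limit), but is itself disapplied by (m): (m) applies — a current Provisional Registration is held. (n) would limit (m) — a current Schedule F Certificate is held — but (o) sets (n) aside: (o) applies — a current Tier A Certificate is held. (d) is therefore removed.
Exception (e) requires that the baked goods are produced in the seller's home kitchen; but the baked goods are made in a commercial kitchen, not a home kitchen, so (e) is unavailable.
No exception applies. The general rule governs.

Yes — Sora must hold a retail food licence.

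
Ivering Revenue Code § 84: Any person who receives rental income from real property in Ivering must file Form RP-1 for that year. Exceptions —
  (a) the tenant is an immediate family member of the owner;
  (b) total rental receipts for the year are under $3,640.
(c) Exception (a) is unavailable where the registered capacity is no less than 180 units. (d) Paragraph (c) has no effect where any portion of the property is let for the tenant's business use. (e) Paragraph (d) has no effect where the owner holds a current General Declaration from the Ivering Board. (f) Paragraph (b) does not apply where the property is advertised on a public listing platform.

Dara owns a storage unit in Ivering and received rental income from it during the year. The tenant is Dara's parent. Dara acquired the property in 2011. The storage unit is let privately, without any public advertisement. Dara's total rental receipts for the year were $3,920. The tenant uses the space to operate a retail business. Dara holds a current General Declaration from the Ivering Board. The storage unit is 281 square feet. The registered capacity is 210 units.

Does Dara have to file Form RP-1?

Yes — Dara must file Form RP-1.

Exception (a) is satisfied on its face — the tenant is an immediate family member. However, paragraphs (c)–(e) must be considered: (c) is triggered — the registered capacity is 210 units, meeting the 180 units threshold. (d) is triggered (the space is let for business use), but yields to (e): (e) applies — a current General Declaration is held. Exception (a) does not apply.
Exception (b) requires that total rental receipts for the year are under $3,640; but total rental receipts for the year are $3,920, not under $3,640, so (b) is unavailable.
No exception applies. The general rule governs.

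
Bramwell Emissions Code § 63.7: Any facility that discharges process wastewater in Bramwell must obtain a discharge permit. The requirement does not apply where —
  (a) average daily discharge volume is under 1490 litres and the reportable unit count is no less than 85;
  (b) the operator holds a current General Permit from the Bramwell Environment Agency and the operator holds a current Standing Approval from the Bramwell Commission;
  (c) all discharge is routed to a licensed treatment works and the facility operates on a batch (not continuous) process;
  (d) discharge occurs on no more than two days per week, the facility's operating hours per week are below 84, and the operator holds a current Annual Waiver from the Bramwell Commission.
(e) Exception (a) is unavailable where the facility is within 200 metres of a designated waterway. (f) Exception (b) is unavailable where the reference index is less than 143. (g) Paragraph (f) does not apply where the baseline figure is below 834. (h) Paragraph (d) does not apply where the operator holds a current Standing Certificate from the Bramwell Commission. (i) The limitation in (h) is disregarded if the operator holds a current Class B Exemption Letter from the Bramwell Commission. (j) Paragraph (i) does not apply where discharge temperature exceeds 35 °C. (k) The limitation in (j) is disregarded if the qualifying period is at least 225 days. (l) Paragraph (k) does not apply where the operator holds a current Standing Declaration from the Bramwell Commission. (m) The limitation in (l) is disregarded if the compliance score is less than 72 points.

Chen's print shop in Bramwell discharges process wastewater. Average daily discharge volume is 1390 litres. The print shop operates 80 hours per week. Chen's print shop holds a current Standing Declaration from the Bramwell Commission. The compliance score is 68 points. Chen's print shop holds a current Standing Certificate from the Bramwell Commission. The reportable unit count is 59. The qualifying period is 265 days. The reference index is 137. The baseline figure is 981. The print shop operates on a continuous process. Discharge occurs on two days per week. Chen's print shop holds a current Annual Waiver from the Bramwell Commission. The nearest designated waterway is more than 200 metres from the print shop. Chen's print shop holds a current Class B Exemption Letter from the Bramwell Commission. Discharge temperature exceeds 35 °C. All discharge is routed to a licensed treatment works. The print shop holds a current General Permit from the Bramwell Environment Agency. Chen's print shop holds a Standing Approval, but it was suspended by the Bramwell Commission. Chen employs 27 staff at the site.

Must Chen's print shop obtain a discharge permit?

No — exception (d) applies; Chen's print shop is not required to obtain a discharge permit.

Exception (a) requires that the reportable unit count is no less than 85; but the reportable unit count is 59, short of 85, so (a) is unavailable.
Exception (b) requires that the operator holds a current Standing Approval from the Bramwell Commission; but the Standing Approval is not current, so (b) is unavailable.
Exception (c) requires that the facility operates on a batch (not continuous) process; but the facility operates on a continuous process, so (c) is unavailable.
Exception (d) is satisfied on its face — discharge occurs on no more than two days per week; the facility's operating hours per week are 80, below the 84 limit; a current Annual Waiver is held. Applying paragraphs (h)–(m): (h) applies (a current Standing Certificate is held), but is set aside by (i): (i) operates against (h): a current Class B Exemption Letter is held. (j) is triggered (discharge temperature exceeds 35 °C), but is overridden by (k): (k) operates against (j): the qualifying period is 265 days, meeting the 225 days threshold. (l) operates (a current Standing Declaration is held), but is overridden by (m): (m) operates against (l): the compliance score is 68 points, less than the 72 points limit. (d) remains available.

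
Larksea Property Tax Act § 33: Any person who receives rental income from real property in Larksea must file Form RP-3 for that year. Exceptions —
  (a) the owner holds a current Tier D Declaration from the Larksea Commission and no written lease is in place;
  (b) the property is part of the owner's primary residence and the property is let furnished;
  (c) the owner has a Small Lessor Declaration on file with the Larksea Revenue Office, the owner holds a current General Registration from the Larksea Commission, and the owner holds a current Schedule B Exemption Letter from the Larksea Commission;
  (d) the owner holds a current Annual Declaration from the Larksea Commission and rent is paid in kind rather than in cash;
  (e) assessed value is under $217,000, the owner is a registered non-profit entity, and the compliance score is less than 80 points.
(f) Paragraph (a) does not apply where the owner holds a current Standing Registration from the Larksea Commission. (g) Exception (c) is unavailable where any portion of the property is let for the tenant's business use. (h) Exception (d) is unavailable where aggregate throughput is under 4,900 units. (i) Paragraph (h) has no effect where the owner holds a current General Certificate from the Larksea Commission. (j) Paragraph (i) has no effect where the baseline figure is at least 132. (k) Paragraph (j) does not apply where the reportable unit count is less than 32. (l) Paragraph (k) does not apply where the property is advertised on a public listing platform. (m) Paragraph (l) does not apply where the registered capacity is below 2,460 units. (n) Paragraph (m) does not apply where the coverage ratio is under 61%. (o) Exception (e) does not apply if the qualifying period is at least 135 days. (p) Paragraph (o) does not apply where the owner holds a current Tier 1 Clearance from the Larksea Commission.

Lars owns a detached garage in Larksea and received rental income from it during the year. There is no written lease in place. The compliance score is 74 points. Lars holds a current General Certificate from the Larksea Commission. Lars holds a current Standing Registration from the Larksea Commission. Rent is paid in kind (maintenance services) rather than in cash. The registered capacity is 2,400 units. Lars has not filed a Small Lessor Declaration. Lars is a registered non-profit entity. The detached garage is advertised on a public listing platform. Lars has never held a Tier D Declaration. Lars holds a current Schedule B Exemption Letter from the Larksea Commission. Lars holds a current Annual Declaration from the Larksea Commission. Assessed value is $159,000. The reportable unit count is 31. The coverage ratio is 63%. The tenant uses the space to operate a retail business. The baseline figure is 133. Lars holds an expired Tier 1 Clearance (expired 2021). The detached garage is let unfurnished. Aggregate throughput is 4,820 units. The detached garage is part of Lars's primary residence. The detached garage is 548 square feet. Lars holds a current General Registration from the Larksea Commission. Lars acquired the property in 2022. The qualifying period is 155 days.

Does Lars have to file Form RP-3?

Exception (a) requires that the owner holds a current Tier D Declaration from the Larksea Commission; but the Tier D Declaration is not current, so (a) is unavailable.
Exception (b) requires that the property is let furnished; but the property is let unfurnished, so (b) is unavailable.
Exception (c) requires that the owner has a Small Lessor Declaration on file with the Larksea Revenue Office; but no Small Lessor Declaration is on file, so (c) is unavailable.
Exception (d): a current Annual Declaration is held; rent is paid in kind — every condition holds. Under paragraphs (h)–(n): (h) would limit (d) — aggregate throughput is 4,820 units, under the 4,900 units limit — but (i) sets (h) aside: (i) operates against (h): a current General Certificate is held. (j) would limit (i) — the baseline figure is 133, meeting the 132 threshold — but (k) sets (j) aside: (k) applies — the reportable unit count is 31, less than the 32 limit. (l) would limit (k) — the property is publicly advertised — but (m) sets (l) aside: (m) is triggered — the registered capacity is 2,400 units, below the 2,460 units limit. (n), which would lift (m), is not engaged — the coverage ratio is 63%, not under 61%. (d) remains available.
Exception (e) is satisfied on its face — assessed value is $159,000, under the $217,000 limit; Lars is a registered non-profit; the compliance score is 74 points, less than the 80 points limit. Turning to paragraphs (o)–(p): (o) operates against (e): the qualifying period is 155 days, meeting the 135 days threshold. (p) is not triggered (no current Tier 1 Clearance is held), so (o) stands. Exception (e) does not apply.

No — exception (d) applies; Lars is not required to file Form RP-3.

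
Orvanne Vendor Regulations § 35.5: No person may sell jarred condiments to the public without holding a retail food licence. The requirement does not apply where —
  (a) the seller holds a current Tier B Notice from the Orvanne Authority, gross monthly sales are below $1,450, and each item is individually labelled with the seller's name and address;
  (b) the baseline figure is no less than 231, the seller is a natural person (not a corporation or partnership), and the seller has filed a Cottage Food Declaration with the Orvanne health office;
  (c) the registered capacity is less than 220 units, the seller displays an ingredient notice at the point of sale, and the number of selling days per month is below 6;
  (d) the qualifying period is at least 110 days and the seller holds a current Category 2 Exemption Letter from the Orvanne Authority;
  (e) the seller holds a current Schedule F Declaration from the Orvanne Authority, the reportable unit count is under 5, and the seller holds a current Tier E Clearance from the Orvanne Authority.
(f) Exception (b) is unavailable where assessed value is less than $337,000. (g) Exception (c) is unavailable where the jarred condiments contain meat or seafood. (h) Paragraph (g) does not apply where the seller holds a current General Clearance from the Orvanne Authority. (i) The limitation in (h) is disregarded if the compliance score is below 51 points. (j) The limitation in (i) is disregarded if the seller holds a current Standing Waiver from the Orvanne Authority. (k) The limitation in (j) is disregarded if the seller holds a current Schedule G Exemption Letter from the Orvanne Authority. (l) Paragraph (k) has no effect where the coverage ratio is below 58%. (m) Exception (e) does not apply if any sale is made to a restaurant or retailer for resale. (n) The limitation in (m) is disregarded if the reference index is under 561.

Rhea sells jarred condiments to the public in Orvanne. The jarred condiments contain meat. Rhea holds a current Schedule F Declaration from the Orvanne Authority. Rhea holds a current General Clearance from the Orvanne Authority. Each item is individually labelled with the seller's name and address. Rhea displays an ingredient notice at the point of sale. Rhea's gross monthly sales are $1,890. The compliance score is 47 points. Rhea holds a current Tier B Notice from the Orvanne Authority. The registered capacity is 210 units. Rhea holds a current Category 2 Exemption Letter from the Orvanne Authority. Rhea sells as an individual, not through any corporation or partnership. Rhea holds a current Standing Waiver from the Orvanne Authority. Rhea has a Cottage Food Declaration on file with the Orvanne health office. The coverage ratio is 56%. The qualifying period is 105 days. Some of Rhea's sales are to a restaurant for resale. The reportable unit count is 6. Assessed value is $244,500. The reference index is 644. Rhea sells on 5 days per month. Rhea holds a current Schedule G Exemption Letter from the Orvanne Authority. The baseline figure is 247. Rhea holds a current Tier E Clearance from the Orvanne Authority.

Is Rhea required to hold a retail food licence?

No — exception (c) applies; Rhea is not required to hold a retail food licence.

Exception (a) fails — gross monthly sales are $1,890, not below $1,450.
All of (b)'s requirements are met (the baseline figure is 247, meeting the 231 threshold; the seller is a natural person; a Cottage Food Declaration is on file). However, paragraph (f) must be considered: (f) operates — assessed value is $244,500, less than the $337,000 limit. (b) is therefore removed.
Exception (c): the registered capacity is 210 units, less than the 220 units limit; an ingredient notice is displayed; the number of selling days per month is 5, below the 6 limit — every condition holds. Considering the limiting provisions: (g) operates (the jarred condiments contain meat), but is set aside by (h): (h) operates against (g): a current General Clearance is held. (i) applies (the compliance score is 47 points, below the 51 points limit), but is overridden by (j): (j) is triggered — a current Standing Waiver is held. (k) is triggered (a current Schedule G Exemption Letter is held), but is displaced by (l): (l) is triggered — the coverage ratio is 56%, below the 58% limit. (c) remains available.
Exception (d) requires that the qualifying period is at least 110 days; but the qualifying period is 105 days, short of 110 days, so (d) is unavailable.
Exception (e) fails — the reportable unit count is 6, not under 5.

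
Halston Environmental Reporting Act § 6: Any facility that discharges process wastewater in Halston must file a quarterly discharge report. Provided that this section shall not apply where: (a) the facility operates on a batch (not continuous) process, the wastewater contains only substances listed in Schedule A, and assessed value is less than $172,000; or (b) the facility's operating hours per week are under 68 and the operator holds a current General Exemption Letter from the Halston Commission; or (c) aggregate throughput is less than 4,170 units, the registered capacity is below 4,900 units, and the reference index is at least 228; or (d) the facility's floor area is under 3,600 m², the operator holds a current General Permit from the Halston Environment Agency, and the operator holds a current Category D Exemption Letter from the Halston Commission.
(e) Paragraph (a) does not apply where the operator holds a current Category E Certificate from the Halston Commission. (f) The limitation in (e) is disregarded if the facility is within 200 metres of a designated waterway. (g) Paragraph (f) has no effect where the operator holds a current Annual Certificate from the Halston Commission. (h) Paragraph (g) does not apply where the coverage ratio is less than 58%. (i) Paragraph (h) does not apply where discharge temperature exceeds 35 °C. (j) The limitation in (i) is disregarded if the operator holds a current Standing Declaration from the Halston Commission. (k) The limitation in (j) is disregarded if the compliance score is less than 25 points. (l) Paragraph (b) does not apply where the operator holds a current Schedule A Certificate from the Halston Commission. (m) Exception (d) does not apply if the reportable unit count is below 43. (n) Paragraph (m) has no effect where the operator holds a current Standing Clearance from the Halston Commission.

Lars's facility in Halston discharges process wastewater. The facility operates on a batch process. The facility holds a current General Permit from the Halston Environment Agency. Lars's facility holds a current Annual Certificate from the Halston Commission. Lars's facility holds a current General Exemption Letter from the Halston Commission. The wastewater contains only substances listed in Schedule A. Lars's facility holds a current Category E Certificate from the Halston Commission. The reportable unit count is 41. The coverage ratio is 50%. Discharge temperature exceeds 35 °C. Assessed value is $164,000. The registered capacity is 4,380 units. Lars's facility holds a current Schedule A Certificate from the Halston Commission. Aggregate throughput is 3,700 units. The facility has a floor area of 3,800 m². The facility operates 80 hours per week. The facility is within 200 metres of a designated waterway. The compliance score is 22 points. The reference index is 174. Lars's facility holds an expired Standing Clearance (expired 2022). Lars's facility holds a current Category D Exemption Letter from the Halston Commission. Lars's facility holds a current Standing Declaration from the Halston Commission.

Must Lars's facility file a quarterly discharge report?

Exception (a) is satisfied on its face — the facility operates on a batch process; the wastewater is Schedule-A-only; assessed value is $164,000, less than the $172,000 limit. But applying paragraphs (e)–(k): (e) operates against (a): a current Category E Certificate is held. (f) would limit (e) — the facility is within 200 m of a designated waterway — but (g) sets (f) aside: (g) is engaged — a current Annual Certificate is held. (h) applies (the coverage ratio is 50%, less than the 58% limit), but is overridden by (i): (i) operates against (h): discharge temperature exceeds 35 °C. (j) is triggered (a current Standing Declaration is held), but is overridden by (k): (k) operates against (j): the compliance score is 22 points, less than the 25 points limit. So (a) is unavailable.
Exception (b) does not apply: the facility's operating hours per week are 80, not under 68.
Exception (c) does not apply: the reference index is 174, short of 228.
Exception (d) fails — the facility's floor area is 3,800 m², not under 3,600 m².
None of the exceptions is available; § 6 applies in full.

Yes — Lars's facility must file a quarterly discharge report.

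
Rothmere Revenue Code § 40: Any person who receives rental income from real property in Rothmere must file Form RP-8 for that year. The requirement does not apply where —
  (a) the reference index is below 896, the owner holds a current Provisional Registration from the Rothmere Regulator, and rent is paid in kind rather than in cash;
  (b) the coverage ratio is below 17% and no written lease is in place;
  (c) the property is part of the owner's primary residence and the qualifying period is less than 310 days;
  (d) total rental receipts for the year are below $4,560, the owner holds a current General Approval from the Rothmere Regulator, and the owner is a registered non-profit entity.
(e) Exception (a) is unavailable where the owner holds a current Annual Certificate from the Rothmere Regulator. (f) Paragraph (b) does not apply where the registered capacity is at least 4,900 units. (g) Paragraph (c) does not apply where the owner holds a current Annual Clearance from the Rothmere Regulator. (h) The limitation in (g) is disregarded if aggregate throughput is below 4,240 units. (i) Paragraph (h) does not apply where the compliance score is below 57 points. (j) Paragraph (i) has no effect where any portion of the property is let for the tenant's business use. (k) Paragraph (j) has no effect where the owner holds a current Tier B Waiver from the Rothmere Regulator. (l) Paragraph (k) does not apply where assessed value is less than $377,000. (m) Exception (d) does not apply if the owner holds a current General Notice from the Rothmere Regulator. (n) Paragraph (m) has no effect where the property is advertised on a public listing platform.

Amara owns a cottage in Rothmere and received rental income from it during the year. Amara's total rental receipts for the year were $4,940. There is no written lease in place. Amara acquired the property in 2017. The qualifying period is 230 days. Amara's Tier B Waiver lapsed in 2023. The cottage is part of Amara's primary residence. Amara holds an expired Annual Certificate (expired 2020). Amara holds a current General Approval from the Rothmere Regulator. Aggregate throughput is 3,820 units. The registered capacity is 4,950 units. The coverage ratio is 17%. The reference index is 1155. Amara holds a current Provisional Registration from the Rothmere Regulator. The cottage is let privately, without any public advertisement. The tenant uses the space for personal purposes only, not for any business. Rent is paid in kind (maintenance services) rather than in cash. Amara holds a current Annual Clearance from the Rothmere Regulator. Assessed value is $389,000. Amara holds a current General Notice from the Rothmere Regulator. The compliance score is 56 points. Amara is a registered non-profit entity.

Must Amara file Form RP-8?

Exception (a) does not apply: the reference index is 1,155, not below 896.
Exception (b) fails — the coverage ratio is 17%, not below 17%.
Exception (c): the cottage is part of the primary residence; the qualifying period is 230 days, less than the 310 days limit — every condition holds. But: (g) operates against (c): a current Annual Clearance is held. (h) would limit (g) — aggregate throughput is 3,820 units, below the 4,240 units limit — but (i) sets (h) aside: (i) operates against (h): the compliance score is 56 points, below the 57 points limit. (j), which would lift (i), is not engaged — the space is used for personal purposes only. Exception (c) does not apply.
Exception (d) requires that total rental receipts for the year are below $4,560; but total rental receipts for the year are $4,940, not below $4,560, so (d) is unavailable.
No exception applies. The general rule governs.

Yes — Amara must file Form RP-8.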